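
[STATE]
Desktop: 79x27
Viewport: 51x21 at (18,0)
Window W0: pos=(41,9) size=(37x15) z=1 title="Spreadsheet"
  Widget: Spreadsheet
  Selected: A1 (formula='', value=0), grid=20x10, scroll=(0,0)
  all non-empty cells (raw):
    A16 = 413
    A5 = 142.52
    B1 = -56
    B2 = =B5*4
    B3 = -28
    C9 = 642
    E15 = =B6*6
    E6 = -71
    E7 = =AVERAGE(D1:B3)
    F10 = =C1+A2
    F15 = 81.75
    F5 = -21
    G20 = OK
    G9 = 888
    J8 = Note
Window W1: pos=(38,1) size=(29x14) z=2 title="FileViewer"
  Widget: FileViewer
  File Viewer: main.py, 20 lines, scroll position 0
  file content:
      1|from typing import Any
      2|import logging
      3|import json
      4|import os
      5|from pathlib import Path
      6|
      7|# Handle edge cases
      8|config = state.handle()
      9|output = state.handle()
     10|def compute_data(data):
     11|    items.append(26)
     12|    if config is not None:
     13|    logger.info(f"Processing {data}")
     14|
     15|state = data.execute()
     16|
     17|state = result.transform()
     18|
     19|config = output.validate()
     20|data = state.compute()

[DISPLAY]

                                                   
                    ┏━━━━━━━━━━━━━━━━━━━━━━━━━━━┓  
                    ┃ FileViewer                ┃  
                    ┠───────────────────────────┨  
                    ┃from typing import Any    ▲┃  
                    ┃import logging            █┃  
                    ┃import json               ░┃  
                    ┃import os                 ░┃  
                    ┃from pathlib import Path  ░┃  
                    ┃                          ░┃━━
                    ┃# Handle edge cases       ░┃  
                    ┃config = state.handle()   ░┃──
                    ┃output = state.handle()   ░┃  
                    ┃def compute_data(data):   ▼┃  
                    ┗━━━━━━━━━━━━━━━━━━━━━━━━━━━┛--
                       ┃  1      [0]     -56       
                       ┃  2        0       0       
                       ┃  3        0     -28       
                       ┃  4        0       0       
                       ┃  5   142.52       0       
                       ┃  6        0       0       


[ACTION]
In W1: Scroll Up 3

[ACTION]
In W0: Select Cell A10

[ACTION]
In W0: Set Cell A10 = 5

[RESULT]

                                                   
                    ┏━━━━━━━━━━━━━━━━━━━━━━━━━━━┓  
                    ┃ FileViewer                ┃  
                    ┠───────────────────────────┨  
                    ┃from typing import Any    ▲┃  
                    ┃import logging            █┃  
                    ┃import json               ░┃  
                    ┃import os                 ░┃  
                    ┃from pathlib import Path  ░┃  
                    ┃                          ░┃━━
                    ┃# Handle edge cases       ░┃  
                    ┃config = state.handle()   ░┃──
                    ┃output = state.handle()   ░┃  
                    ┃def compute_data(data):   ▼┃  
                    ┗━━━━━━━━━━━━━━━━━━━━━━━━━━━┛--
                       ┃  1        0     -56       
                       ┃  2        0       0       
                       ┃  3        0     -28       
                       ┃  4        0       0       
                       ┃  5   142.52       0       
                       ┃  6        0       0       


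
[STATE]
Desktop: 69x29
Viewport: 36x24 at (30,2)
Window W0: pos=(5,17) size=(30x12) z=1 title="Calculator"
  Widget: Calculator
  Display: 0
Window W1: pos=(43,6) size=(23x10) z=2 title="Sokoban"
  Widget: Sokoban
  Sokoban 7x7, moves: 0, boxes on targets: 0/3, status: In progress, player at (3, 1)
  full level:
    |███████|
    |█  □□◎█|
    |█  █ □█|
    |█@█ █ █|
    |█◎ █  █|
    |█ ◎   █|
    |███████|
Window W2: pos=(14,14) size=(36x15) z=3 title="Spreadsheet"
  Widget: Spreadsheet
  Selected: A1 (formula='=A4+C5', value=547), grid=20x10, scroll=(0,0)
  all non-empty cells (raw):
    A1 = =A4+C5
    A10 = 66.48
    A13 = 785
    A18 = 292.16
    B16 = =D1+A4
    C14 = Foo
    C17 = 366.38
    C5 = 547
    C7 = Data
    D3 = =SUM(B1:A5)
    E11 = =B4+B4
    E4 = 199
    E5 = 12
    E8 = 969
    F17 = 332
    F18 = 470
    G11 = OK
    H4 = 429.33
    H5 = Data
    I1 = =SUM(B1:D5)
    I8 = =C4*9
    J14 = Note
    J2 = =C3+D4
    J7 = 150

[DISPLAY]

                                    
                                    
                                    
                                    
             ┏━━━━━━━━━━━━━━━━━━━━━┓
             ┃ Sokoban             ┃
             ┠─────────────────────┨
             ┃███████              ┃
             ┃█  □□◎█              ┃
             ┃█  █ □█              ┃
             ┃█@█ █ █              ┃
             ┃█◎ █  █              ┃
━━━━━━━━━━━━━━━━━━━┓█              ┃
                   ┃━━━━━━━━━━━━━━━┛
───────────────────┨                
                   ┃                
B       C       D  ┃                
-------------------┃                
    0       0      ┃                
    0       0      ┃                
    0       0     5┃                
    0       0      ┃                
    0     547      ┃                
    0       0      ┃                


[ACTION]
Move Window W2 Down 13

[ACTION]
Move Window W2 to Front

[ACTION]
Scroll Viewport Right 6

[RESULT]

                                    
                                    
                                    
                                    
          ┏━━━━━━━━━━━━━━━━━━━━━┓   
          ┃ Sokoban             ┃   
          ┠─────────────────────┨   
          ┃███████              ┃   
          ┃█  □□◎█              ┃   
          ┃█  █ □█              ┃   
          ┃█@█ █ █              ┃   
          ┃█◎ █  █              ┃   
━━━━━━━━━━━━━━━━┓█              ┃   
                ┃━━━━━━━━━━━━━━━┛   
────────────────┨                   
                ┃                   
     C       D  ┃                   
----------------┃                   
 0       0      ┃                   
 0       0      ┃                   
 0       0     5┃                   
 0       0      ┃                   
 0     547      ┃                   
 0       0      ┃                   


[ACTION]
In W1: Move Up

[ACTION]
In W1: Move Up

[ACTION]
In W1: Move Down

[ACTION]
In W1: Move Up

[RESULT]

                                    
                                    
                                    
                                    
          ┏━━━━━━━━━━━━━━━━━━━━━┓   
          ┃ Sokoban             ┃   
          ┠─────────────────────┨   
          ┃███████              ┃   
          ┃█@ □□◎█              ┃   
          ┃█  █ □█              ┃   
          ┃█ █ █ █              ┃   
          ┃█◎ █  █              ┃   
━━━━━━━━━━━━━━━━┓█              ┃   
                ┃━━━━━━━━━━━━━━━┛   
────────────────┨                   
                ┃                   
     C       D  ┃                   
----------------┃                   
 0       0      ┃                   
 0       0      ┃                   
 0       0     5┃                   
 0       0      ┃                   
 0     547      ┃                   
 0       0      ┃                   


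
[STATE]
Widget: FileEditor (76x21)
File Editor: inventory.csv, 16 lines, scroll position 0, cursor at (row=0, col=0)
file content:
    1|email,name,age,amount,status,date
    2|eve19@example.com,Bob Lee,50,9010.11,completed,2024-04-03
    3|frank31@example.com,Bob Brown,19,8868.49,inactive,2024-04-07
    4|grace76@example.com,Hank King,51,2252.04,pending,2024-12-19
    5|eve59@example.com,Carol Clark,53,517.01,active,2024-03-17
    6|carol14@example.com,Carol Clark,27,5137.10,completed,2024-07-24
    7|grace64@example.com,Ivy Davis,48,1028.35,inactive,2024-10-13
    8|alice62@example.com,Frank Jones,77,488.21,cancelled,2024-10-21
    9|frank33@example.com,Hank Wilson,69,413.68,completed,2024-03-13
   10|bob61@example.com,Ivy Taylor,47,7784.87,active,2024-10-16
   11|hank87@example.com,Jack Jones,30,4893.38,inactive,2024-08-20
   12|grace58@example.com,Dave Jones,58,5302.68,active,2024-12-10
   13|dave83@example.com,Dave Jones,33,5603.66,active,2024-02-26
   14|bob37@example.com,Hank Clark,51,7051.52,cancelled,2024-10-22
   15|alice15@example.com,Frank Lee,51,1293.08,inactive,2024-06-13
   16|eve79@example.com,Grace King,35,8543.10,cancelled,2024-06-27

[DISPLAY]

█mail,name,age,amount,status,date                                          ▲
eve19@example.com,Bob Lee,50,9010.11,completed,2024-04-03                  █
frank31@example.com,Bob Brown,19,8868.49,inactive,2024-04-07               ░
grace76@example.com,Hank King,51,2252.04,pending,2024-12-19                ░
eve59@example.com,Carol Clark,53,517.01,active,2024-03-17                  ░
carol14@example.com,Carol Clark,27,5137.10,completed,2024-07-24            ░
grace64@example.com,Ivy Davis,48,1028.35,inactive,2024-10-13               ░
alice62@example.com,Frank Jones,77,488.21,cancelled,2024-10-21             ░
frank33@example.com,Hank Wilson,69,413.68,completed,2024-03-13             ░
bob61@example.com,Ivy Taylor,47,7784.87,active,2024-10-16                  ░
hank87@example.com,Jack Jones,30,4893.38,inactive,2024-08-20               ░
grace58@example.com,Dave Jones,58,5302.68,active,2024-12-10                ░
dave83@example.com,Dave Jones,33,5603.66,active,2024-02-26                 ░
bob37@example.com,Hank Clark,51,7051.52,cancelled,2024-10-22               ░
alice15@example.com,Frank Lee,51,1293.08,inactive,2024-06-13               ░
eve79@example.com,Grace King,35,8543.10,cancelled,2024-06-27               ░
                                                                           ░
                                                                           ░
                                                                           ░
                                                                           ░
                                                                           ▼


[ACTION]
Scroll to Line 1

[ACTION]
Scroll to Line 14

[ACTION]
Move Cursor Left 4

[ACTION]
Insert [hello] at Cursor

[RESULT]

hello█mail,name,age,amount,status,date                                     ▲
eve19@example.com,Bob Lee,50,9010.11,completed,2024-04-03                  █
frank31@example.com,Bob Brown,19,8868.49,inactive,2024-04-07               ░
grace76@example.com,Hank King,51,2252.04,pending,2024-12-19                ░
eve59@example.com,Carol Clark,53,517.01,active,2024-03-17                  ░
carol14@example.com,Carol Clark,27,5137.10,completed,2024-07-24            ░
grace64@example.com,Ivy Davis,48,1028.35,inactive,2024-10-13               ░
alice62@example.com,Frank Jones,77,488.21,cancelled,2024-10-21             ░
frank33@example.com,Hank Wilson,69,413.68,completed,2024-03-13             ░
bob61@example.com,Ivy Taylor,47,7784.87,active,2024-10-16                  ░
hank87@example.com,Jack Jones,30,4893.38,inactive,2024-08-20               ░
grace58@example.com,Dave Jones,58,5302.68,active,2024-12-10                ░
dave83@example.com,Dave Jones,33,5603.66,active,2024-02-26                 ░
bob37@example.com,Hank Clark,51,7051.52,cancelled,2024-10-22               ░
alice15@example.com,Frank Lee,51,1293.08,inactive,2024-06-13               ░
eve79@example.com,Grace King,35,8543.10,cancelled,2024-06-27               ░
                                                                           ░
                                                                           ░
                                                                           ░
                                                                           ░
                                                                           ▼


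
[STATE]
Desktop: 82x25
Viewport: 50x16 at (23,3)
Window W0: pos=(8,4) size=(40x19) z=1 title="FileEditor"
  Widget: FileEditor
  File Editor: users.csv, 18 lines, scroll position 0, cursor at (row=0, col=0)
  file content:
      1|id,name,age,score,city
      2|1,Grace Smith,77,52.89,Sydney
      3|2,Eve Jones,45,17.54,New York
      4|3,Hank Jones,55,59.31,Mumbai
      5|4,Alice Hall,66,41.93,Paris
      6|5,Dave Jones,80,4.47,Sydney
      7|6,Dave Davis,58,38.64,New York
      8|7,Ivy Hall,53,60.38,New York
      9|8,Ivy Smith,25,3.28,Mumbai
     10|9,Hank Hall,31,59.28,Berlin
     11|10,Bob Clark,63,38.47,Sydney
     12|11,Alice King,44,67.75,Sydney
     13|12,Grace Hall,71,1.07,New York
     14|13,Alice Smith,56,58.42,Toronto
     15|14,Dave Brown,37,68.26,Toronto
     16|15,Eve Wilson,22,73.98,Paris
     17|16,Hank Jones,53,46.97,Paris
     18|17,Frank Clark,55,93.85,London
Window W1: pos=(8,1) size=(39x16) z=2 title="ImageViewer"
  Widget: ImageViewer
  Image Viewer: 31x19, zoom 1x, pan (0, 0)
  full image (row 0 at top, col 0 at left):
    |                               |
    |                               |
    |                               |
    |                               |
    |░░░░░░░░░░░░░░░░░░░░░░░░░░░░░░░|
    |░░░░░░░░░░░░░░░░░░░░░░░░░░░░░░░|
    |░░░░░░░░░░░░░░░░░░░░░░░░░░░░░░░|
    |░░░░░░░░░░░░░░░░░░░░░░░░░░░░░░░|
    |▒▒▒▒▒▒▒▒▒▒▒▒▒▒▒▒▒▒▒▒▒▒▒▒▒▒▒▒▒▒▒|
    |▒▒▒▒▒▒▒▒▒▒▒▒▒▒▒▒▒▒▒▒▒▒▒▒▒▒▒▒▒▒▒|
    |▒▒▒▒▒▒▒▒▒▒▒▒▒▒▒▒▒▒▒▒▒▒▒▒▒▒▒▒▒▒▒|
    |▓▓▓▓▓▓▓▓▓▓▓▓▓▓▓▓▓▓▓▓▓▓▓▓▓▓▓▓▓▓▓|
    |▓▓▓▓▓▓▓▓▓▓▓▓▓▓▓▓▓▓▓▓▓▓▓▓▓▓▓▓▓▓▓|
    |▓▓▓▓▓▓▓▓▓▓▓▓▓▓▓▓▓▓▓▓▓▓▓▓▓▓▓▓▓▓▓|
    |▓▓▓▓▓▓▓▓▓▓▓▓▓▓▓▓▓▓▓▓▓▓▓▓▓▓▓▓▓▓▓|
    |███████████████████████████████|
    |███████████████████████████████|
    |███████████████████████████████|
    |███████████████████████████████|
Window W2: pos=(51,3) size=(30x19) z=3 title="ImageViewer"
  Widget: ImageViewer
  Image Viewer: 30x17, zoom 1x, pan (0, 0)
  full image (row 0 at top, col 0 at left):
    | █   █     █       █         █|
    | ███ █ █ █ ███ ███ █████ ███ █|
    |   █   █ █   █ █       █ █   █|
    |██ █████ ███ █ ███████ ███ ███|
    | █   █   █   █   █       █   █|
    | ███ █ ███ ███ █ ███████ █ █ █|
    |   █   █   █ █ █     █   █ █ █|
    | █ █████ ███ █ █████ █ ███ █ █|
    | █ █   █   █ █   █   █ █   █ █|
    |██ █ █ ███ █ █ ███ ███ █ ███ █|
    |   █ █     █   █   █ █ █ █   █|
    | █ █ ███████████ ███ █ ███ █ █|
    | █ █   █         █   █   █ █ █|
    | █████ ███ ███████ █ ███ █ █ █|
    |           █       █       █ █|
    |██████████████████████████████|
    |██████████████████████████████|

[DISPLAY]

───────────────────────┨    ┏━━━━━━━━━━━━━━━━━━━━━
                       ┃┓   ┃ ImageViewer         
                       ┃┃   ┠─────────────────────
                       ┃┨   ┃ █   █     █       █ 
                       ┃┃   ┃ ███ █ █ █ ███ ███ ██
░░░░░░░░░░░░░░░░░      ┃┃   ┃   █   █ █   █ █     
░░░░░░░░░░░░░░░░░      ┃┃   ┃██ █████ ███ █ ██████
░░░░░░░░░░░░░░░░░      ┃┃   ┃ █   █   █   █   █   
░░░░░░░░░░░░░░░░░      ┃┃   ┃ ███ █ ███ ███ █ ████
▒▒▒▒▒▒▒▒▒▒▒▒▒▒▒▒▒      ┃┃   ┃   █   █   █ █ █     
▒▒▒▒▒▒▒▒▒▒▒▒▒▒▒▒▒      ┃┃   ┃ █ █████ ███ █ █████ 
▒▒▒▒▒▒▒▒▒▒▒▒▒▒▒▒▒      ┃┃   ┃ █ █   █   █ █   █   
▓▓▓▓▓▓▓▓▓▓▓▓▓▓▓▓▓      ┃┃   ┃██ █ █ ███ █ █ ███ ██
━━━━━━━━━━━━━━━━━━━━━━━┛┃   ┃   █ █     █   █   █ 
3,38.47,Sydney         ░┃   ┃ █ █ ███████████ ███ 
44,67.75,Sydney        ░┃   ┃ █ █   █         █   


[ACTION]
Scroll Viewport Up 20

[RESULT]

                                                  
━━━━━━━━━━━━━━━━━━━━━━━┓                          
                       ┃                          
───────────────────────┨    ┏━━━━━━━━━━━━━━━━━━━━━
                       ┃┓   ┃ ImageViewer         
                       ┃┃   ┠─────────────────────
                       ┃┨   ┃ █   █     █       █ 
                       ┃┃   ┃ ███ █ █ █ ███ ███ ██
░░░░░░░░░░░░░░░░░      ┃┃   ┃   █   █ █   █ █     
░░░░░░░░░░░░░░░░░      ┃┃   ┃██ █████ ███ █ ██████
░░░░░░░░░░░░░░░░░      ┃┃   ┃ █   █   █   █   █   
░░░░░░░░░░░░░░░░░      ┃┃   ┃ ███ █ ███ ███ █ ████
▒▒▒▒▒▒▒▒▒▒▒▒▒▒▒▒▒      ┃┃   ┃   █   █   █ █ █     
▒▒▒▒▒▒▒▒▒▒▒▒▒▒▒▒▒      ┃┃   ┃ █ █████ ███ █ █████ 
▒▒▒▒▒▒▒▒▒▒▒▒▒▒▒▒▒      ┃┃   ┃ █ █   █   █ █   █   
▓▓▓▓▓▓▓▓▓▓▓▓▓▓▓▓▓      ┃┃   ┃██ █ █ ███ █ █ ███ ██


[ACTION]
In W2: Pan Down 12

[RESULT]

                                                  
━━━━━━━━━━━━━━━━━━━━━━━┓                          
                       ┃                          
───────────────────────┨    ┏━━━━━━━━━━━━━━━━━━━━━
                       ┃┓   ┃ ImageViewer         
                       ┃┃   ┠─────────────────────
                       ┃┨   ┃ █ █   █         █   
                       ┃┃   ┃ █████ ███ ███████ █ 
░░░░░░░░░░░░░░░░░      ┃┃   ┃           █       █ 
░░░░░░░░░░░░░░░░░      ┃┃   ┃█████████████████████
░░░░░░░░░░░░░░░░░      ┃┃   ┃█████████████████████
░░░░░░░░░░░░░░░░░      ┃┃   ┃                     
▒▒▒▒▒▒▒▒▒▒▒▒▒▒▒▒▒      ┃┃   ┃                     
▒▒▒▒▒▒▒▒▒▒▒▒▒▒▒▒▒      ┃┃   ┃                     
▒▒▒▒▒▒▒▒▒▒▒▒▒▒▒▒▒      ┃┃   ┃                     
▓▓▓▓▓▓▓▓▓▓▓▓▓▓▓▓▓      ┃┃   ┃                     


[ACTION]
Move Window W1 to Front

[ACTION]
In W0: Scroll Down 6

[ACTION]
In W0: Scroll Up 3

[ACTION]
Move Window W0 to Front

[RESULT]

                                                  
━━━━━━━━━━━━━━━━━━━━━━━┓                          
                       ┃                          
───────────────────────┨    ┏━━━━━━━━━━━━━━━━━━━━━
━━━━━━━━━━━━━━━━━━━━━━━━┓   ┃ ImageViewer         
                        ┃   ┠─────────────────────
────────────────────────┨   ┃ █ █   █         █   
ore,city               ▲┃   ┃ █████ ███ ███████ █ 
77,52.89,Sydney        █┃   ┃           █       █ 
,17.54,New York        ░┃   ┃█████████████████████
5,59.31,Mumbai         ░┃   ┃█████████████████████
6,41.93,Paris          ░┃   ┃                     
0,4.47,Sydney          ░┃   ┃                     
8,38.64,New York       ░┃   ┃                     
60.38,New York         ░┃   ┃                     
,3.28,Mumbai           ░┃   ┃                     


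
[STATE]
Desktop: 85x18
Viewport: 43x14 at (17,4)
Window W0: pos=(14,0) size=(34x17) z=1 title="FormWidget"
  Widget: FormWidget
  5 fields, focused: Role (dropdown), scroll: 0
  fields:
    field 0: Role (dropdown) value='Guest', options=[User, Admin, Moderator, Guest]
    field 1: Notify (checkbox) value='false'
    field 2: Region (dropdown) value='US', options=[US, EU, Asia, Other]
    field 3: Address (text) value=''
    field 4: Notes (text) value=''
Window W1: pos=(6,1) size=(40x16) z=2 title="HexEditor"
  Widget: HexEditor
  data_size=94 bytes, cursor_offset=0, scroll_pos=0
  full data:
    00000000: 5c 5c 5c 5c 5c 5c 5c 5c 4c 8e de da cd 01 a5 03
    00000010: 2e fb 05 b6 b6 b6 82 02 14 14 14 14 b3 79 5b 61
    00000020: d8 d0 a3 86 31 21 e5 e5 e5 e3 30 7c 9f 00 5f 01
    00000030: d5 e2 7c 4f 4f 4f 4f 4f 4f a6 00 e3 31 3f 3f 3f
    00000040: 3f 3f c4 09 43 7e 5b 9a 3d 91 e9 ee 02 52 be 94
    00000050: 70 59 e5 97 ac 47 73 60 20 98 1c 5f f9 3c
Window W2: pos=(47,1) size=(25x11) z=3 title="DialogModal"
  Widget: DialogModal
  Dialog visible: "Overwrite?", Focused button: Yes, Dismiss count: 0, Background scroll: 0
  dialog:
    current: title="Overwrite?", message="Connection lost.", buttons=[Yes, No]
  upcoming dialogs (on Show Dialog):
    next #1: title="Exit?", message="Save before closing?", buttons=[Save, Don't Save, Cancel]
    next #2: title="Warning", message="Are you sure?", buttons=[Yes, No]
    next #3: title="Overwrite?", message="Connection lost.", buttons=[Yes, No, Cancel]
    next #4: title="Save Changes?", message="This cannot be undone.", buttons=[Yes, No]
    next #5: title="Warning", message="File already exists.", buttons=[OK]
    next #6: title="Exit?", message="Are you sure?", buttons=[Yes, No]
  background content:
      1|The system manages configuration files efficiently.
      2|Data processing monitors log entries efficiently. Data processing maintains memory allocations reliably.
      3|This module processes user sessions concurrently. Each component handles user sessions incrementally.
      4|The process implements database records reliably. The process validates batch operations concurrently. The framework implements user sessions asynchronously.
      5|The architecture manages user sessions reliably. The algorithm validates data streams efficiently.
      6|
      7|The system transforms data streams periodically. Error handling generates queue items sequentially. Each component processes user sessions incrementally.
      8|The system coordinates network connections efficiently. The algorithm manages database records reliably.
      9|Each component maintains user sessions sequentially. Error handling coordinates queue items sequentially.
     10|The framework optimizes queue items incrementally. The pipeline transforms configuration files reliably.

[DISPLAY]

5C 5c 5c 5c 5c 5c 5c 5c  4c ┃ ┃The system m
2e fb 05 b6 b6 b6 82 02  14 ┃]┃Da┌─────────
d8 d0 a3 86 31 21 e5 e5  e5 ┃]┃Th│    Overw
d5 e2 7c 4f 4f 4f 4f 4f  4f ┃]┃Th│ Connecti
3f 3f c4 09 43 7e 5b 9a  3d ┃ ┃Th│    [Yes]
70 59 e5 97 ac 47 73 60  20 ┃ ┃  └─────────
                            ┃ ┃The system t
                            ┃ ┗━━━━━━━━━━━━
                            ┃ ┃            
                            ┃ ┃            
                            ┃ ┃            
                            ┃ ┃            
━━━━━━━━━━━━━━━━━━━━━━━━━━━━┛━┛            
                                           


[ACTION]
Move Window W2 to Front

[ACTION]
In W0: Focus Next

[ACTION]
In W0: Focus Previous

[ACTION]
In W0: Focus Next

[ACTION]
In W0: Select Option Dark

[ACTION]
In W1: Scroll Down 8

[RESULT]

70 59 e5 97 ac 47 73 60  20 ┃ ┃The system m
                            ┃]┃Da┌─────────
                            ┃]┃Th│    Overw
                            ┃]┃Th│ Connecti
                            ┃ ┃Th│    [Yes]
                            ┃ ┃  └─────────
                            ┃ ┃The system t
                            ┃ ┗━━━━━━━━━━━━
                            ┃ ┃            
                            ┃ ┃            
                            ┃ ┃            
                            ┃ ┃            
━━━━━━━━━━━━━━━━━━━━━━━━━━━━┛━┛            
                                           


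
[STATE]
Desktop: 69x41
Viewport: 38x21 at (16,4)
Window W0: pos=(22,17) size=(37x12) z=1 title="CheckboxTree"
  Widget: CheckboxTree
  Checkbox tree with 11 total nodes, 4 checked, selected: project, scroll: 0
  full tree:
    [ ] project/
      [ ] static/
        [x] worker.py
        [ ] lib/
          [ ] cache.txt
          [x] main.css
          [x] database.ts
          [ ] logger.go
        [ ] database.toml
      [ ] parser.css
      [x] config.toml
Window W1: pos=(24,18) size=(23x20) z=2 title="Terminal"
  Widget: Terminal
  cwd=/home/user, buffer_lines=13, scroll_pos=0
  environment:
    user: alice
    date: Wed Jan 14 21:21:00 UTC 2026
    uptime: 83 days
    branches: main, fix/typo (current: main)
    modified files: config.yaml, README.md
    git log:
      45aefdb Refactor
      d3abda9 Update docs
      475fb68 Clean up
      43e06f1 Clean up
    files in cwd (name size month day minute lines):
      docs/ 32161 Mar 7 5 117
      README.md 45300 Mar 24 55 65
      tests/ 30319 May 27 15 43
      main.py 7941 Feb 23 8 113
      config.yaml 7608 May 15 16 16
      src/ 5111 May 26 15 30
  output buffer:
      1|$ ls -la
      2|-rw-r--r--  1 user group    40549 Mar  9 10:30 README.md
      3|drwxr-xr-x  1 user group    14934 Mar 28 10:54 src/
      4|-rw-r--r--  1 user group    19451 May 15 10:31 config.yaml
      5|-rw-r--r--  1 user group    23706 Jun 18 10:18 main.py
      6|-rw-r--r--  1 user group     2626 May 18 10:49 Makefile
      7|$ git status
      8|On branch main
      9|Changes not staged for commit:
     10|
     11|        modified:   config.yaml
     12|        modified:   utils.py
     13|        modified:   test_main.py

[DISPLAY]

                                      
                                      
                                      
                                      
                                      
                                      
                                      
                                      
                                      
                                      
                                      
                                      
                                      
      ┏━━━━━━━━━━━━━━━━━━━━━━━━━━━━━━━
      ┃ ┏━━━━━━━━━━━━━━━━━━━━━┓       
      ┠─┃ Terminal            ┃───────
      ┃>┠─────────────────────┨       
      ┃ ┃$ ls -la             ┃       
      ┃ ┃-rw-r--r--  1 user gr┃       
      ┃ ┃drwxr-xr-x  1 user gr┃       
      ┃ ┃-rw-r--r--  1 user gr┃       


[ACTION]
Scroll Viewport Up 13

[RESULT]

                                      
                                      
                                      
                                      
                                      
                                      
                                      
                                      
                                      
                                      
                                      
                                      
                                      
                                      
                                      
                                      
                                      
      ┏━━━━━━━━━━━━━━━━━━━━━━━━━━━━━━━
      ┃ ┏━━━━━━━━━━━━━━━━━━━━━┓       
      ┠─┃ Terminal            ┃───────
      ┃>┠─────────────────────┨       


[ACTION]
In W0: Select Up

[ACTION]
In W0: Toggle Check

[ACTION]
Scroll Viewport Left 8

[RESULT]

                                      
                                      
                                      
                                      
                                      
                                      
                                      
                                      
                                      
                                      
                                      
                                      
                                      
                                      
                                      
                                      
                                      
              ┏━━━━━━━━━━━━━━━━━━━━━━━
              ┃ ┏━━━━━━━━━━━━━━━━━━━━━
              ┠─┃ Terminal            
              ┃>┠─────────────────────


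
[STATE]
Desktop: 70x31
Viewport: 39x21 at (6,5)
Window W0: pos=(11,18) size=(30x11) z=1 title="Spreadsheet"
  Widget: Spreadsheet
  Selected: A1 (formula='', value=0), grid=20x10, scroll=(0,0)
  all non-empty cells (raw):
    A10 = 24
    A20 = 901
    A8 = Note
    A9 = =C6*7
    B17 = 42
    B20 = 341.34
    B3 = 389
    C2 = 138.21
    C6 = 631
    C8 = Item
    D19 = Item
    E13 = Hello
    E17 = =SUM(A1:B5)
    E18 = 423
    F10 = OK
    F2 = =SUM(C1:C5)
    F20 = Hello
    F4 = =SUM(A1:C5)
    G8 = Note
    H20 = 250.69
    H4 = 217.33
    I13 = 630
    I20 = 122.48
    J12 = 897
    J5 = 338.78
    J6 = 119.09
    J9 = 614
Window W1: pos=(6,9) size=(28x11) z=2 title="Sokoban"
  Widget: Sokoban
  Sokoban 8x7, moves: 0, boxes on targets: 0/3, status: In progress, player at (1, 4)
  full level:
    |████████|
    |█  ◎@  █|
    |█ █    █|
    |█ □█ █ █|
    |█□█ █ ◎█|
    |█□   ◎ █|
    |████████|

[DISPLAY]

                                       
                                       
                                       
                                       
┏━━━━━━━━━━━━━━━━━━━━━━━━━━┓           
┃ Sokoban                  ┃           
┠──────────────────────────┨           
┃████████                  ┃           
┃█  ◎@  █                  ┃           
┃█ █    █                  ┃           
┃█ □█ █ █                  ┃           
┃█□█ █ ◎█                  ┃           
┃█□   ◎ █                  ┃           
┃████████                  ┃━━━━━━┓    
┗━━━━━━━━━━━━━━━━━━━━━━━━━━┛      ┃    
     ┠────────────────────────────┨    
     ┃A1:                         ┃    
     ┃       A       B       C    ┃    
     ┃----------------------------┃    
     ┃  1      [0]       0       0┃    
     ┃  2        0       0  138.21┃    


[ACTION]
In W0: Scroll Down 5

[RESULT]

                                       
                                       
                                       
                                       
┏━━━━━━━━━━━━━━━━━━━━━━━━━━┓           
┃ Sokoban                  ┃           
┠──────────────────────────┨           
┃████████                  ┃           
┃█  ◎@  █                  ┃           
┃█ █    █                  ┃           
┃█ □█ █ █                  ┃           
┃█□█ █ ◎█                  ┃           
┃█□   ◎ █                  ┃           
┃████████                  ┃━━━━━━┓    
┗━━━━━━━━━━━━━━━━━━━━━━━━━━┛      ┃    
     ┠────────────────────────────┨    
     ┃A1:                         ┃    
     ┃       A       B       C    ┃    
     ┃----------------------------┃    
     ┃  6        0       0     631┃    
     ┃  7        0       0       0┃    


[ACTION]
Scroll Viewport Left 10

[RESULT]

                                       
                                       
                                       
                                       
      ┏━━━━━━━━━━━━━━━━━━━━━━━━━━┓     
      ┃ Sokoban                  ┃     
      ┠──────────────────────────┨     
      ┃████████                  ┃     
      ┃█  ◎@  █                  ┃     
      ┃█ █    █                  ┃     
      ┃█ □█ █ █                  ┃     
      ┃█□█ █ ◎█                  ┃     
      ┃█□   ◎ █                  ┃     
      ┃████████                  ┃━━━━━
      ┗━━━━━━━━━━━━━━━━━━━━━━━━━━┛     
           ┠───────────────────────────
           ┃A1:                        
           ┃       A       B       C   
           ┃---------------------------
           ┃  6        0       0     63
           ┃  7        0       0       


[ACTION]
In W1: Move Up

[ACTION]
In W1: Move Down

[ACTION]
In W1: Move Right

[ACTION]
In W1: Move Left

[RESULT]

                                       
                                       
                                       
                                       
      ┏━━━━━━━━━━━━━━━━━━━━━━━━━━┓     
      ┃ Sokoban                  ┃     
      ┠──────────────────────────┨     
      ┃████████                  ┃     
      ┃█  ◎   █                  ┃     
      ┃█ █ @  █                  ┃     
      ┃█ □█ █ █                  ┃     
      ┃█□█ █ ◎█                  ┃     
      ┃█□   ◎ █                  ┃     
      ┃████████                  ┃━━━━━
      ┗━━━━━━━━━━━━━━━━━━━━━━━━━━┛     
           ┠───────────────────────────
           ┃A1:                        
           ┃       A       B       C   
           ┃---------------------------
           ┃  6        0       0     63
           ┃  7        0       0       


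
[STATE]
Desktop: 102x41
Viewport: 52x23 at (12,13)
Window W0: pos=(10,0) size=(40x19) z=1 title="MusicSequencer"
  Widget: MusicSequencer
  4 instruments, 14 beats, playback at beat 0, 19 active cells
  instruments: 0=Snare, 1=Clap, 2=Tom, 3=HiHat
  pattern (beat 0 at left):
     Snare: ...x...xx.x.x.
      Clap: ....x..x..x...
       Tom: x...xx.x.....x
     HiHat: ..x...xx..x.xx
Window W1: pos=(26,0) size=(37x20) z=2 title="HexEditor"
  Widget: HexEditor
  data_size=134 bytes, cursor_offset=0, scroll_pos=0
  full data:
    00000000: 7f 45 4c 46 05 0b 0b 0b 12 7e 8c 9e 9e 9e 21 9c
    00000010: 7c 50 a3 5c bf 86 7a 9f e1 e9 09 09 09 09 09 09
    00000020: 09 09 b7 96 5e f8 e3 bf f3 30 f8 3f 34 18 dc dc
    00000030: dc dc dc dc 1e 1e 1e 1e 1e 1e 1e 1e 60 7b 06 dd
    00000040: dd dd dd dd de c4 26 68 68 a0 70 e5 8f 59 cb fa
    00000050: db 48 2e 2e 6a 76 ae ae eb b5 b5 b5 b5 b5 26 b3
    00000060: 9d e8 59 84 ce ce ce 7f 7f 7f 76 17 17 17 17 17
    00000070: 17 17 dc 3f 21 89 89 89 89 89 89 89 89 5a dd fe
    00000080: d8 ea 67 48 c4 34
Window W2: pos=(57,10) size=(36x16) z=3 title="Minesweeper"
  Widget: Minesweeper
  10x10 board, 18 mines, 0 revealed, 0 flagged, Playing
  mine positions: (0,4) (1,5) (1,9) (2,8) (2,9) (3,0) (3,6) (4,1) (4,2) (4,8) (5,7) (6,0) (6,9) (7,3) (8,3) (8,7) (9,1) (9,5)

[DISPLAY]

              ┃                              ┃■■■■■■
              ┃                              ┃■■■■■■
              ┃                              ┃■■■■■■
              ┃                              ┃■■■■■■
              ┃                              ┃■■■■■■
━━━━━━━━━━━━━━┃                              ┃■■■■■■
              ┗━━━━━━━━━━━━━━━━━━━━━━━━━━━━━━┃■■■■■■
                                             ┃■■■■■■
                                             ┃■■■■■■
                                             ┃■■■■■■
                                             ┃      
                                             ┃      
                                             ┗━━━━━━
                                                    
                                                    
                                                    
                                                    
                                                    
                                                    
                                                    
                                                    
                                                    
                                                    


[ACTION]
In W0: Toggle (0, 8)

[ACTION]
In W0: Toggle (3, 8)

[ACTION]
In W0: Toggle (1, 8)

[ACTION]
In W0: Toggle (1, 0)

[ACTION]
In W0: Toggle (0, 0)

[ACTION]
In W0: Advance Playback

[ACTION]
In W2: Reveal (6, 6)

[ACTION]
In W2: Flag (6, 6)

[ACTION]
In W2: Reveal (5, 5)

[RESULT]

              ┃                              ┃   1■■
              ┃                              ┃   12■
              ┃                              ┃11  12
              ┃                              ┃■321 1
              ┃                              ┃■■■1 1
━━━━━━━━━━━━━━┃                              ┃■■■1  
              ┗━━━━━━━━━━━━━━━━━━━━━━━━━━━━━━┃■■■11 
                                             ┃■■■■2 
                                             ┃■■■■31
                                             ┃■■■■■■
                                             ┃      
                                             ┃      
                                             ┗━━━━━━
                                                    
                                                    
                                                    
                                                    
                                                    
                                                    
                                                    
                                                    
                                                    
                                                    
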